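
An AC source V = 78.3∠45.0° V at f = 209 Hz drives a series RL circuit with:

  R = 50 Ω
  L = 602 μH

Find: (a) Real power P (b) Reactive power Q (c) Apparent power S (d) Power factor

Step 1 — Angular frequency: ω = 2π·f = 2π·209 = 1313 rad/s.
Step 2 — Component impedances:
  R: Z = R = 50 Ω
  L: Z = jωL = j·1313·0.000602 = 0 + j0.7905 Ω
Step 3 — Series combination: Z_total = R + L = 50 + j0.7905 Ω = 50.01∠0.9° Ω.
Step 4 — Source phasor: V = 78.3∠45.0° V = 55.37 + j55.37 V.
Step 5 — Current: I = V / Z = 1.125 + j1.09 A = 1.566∠44.1° A.
Step 6 — Complex power: S = V·I* = 122.6 + j1.938 VA.
Step 7 — Real power: P = Re(S) = 122.6 W.
Step 8 — Reactive power: Q = Im(S) = 1.938 VAR.
Step 9 — Apparent power: |S| = 122.6 VA.
Step 10 — Power factor: PF = P/|S| = 0.9999 (lagging).

(a) P = 122.6 W  (b) Q = 1.938 VAR  (c) S = 122.6 VA  (d) PF = 0.9999 (lagging)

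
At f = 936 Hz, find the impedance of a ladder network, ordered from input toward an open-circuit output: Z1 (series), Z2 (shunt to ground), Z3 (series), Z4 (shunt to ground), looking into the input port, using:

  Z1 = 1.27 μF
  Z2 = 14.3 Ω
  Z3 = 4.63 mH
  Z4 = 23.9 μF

Step 1 — Angular frequency: ω = 2π·f = 2π·936 = 5881 rad/s.
Step 2 — Component impedances:
  Z1: Z = 1/(jωC) = -j/(ω·C) = 0 - j133.9 Ω
  Z2: Z = R = 14.3 Ω
  Z3: Z = jωL = j·5881·0.00463 = 0 + j27.23 Ω
  Z4: Z = 1/(jωC) = -j/(ω·C) = 0 - j7.115 Ω
Step 3 — Ladder network (open output): work backward from the far end, alternating series and parallel combinations. Z_in = 9.499 - j127.1 Ω = 127.5∠-85.7° Ω.

Z = 9.499 - j127.1 Ω = 127.5∠-85.7° Ω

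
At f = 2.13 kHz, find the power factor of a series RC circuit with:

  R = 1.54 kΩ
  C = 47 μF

Step 1 — Angular frequency: ω = 2π·f = 2π·2130 = 1.338e+04 rad/s.
Step 2 — Component impedances:
  R: Z = R = 1540 Ω
  C: Z = 1/(jωC) = -j/(ω·C) = 0 - j1.59 Ω
Step 3 — Series combination: Z_total = R + C = 1540 - j1.59 Ω = 1540∠-0.1° Ω.
Step 4 — Power factor: PF = cos(φ) = Re(Z)/|Z| = 1540/1540 = 1.
Step 5 — Type: Im(Z) = -1.59 ⇒ leading (phase φ = -0.1°).

PF = 1 (leading, φ = -0.1°)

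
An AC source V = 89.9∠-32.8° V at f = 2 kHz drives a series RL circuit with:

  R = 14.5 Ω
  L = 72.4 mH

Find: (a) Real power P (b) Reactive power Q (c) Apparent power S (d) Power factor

Step 1 — Angular frequency: ω = 2π·f = 2π·2000 = 1.257e+04 rad/s.
Step 2 — Component impedances:
  R: Z = R = 14.5 Ω
  L: Z = jωL = j·1.257e+04·0.0724 = 0 + j909.8 Ω
Step 3 — Series combination: Z_total = R + L = 14.5 + j909.8 Ω = 909.9∠89.1° Ω.
Step 4 — Source phasor: V = 89.9∠-32.8° V = 75.57 - j48.7 V.
Step 5 — Current: I = V / Z = -0.05219 - j0.08389 A = 0.0988∠-121.9° A.
Step 6 — Complex power: S = V·I* = 0.1415 + j8.881 VA.
Step 7 — Real power: P = Re(S) = 0.1415 W.
Step 8 — Reactive power: Q = Im(S) = 8.881 VAR.
Step 9 — Apparent power: |S| = 8.882 VA.
Step 10 — Power factor: PF = P/|S| = 0.01594 (lagging).

(a) P = 0.1415 W  (b) Q = 8.881 VAR  (c) S = 8.882 VA  (d) PF = 0.01594 (lagging)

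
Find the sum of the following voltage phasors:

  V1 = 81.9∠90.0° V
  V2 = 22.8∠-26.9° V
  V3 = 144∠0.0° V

Step 1 — Convert each phasor to rectangular form:
  V1 = 81.9·(cos(90.0°) + j·sin(90.0°)) = 0 + j81.9 V
  V2 = 22.8·(cos(-26.9°) + j·sin(-26.9°)) = 20.33 - j10.32 V
  V3 = 144·(cos(0.0°) + j·sin(0.0°)) = 144 V
Step 2 — Sum components: V_total = 164.3 + j71.58 V.
Step 3 — Convert to polar: |V_total| = 179.2 V, ∠V_total = 23.5°.

V_total = 179.2∠23.5° V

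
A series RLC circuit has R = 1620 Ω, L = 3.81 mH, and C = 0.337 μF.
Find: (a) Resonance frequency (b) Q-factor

Step 1 — Resonance condition Im(Z)=0 gives ω₀ = 1/√(LC).
Step 2 — ω₀ = 1/√(0.00381·3.37e-07) = 2.791e+04 rad/s.
Step 3 — f₀ = ω₀/(2π) = 4442 Hz.
Step 4 — Series Q: Q = ω₀L/R = 2.791e+04·0.00381/1620 = 0.06563.

(a) f₀ = 4442 Hz  (b) Q = 0.06563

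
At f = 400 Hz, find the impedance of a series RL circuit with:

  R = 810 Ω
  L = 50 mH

Step 1 — Angular frequency: ω = 2π·f = 2π·400 = 2513 rad/s.
Step 2 — Component impedances:
  R: Z = R = 810 Ω
  L: Z = jωL = j·2513·0.05 = 0 + j125.7 Ω
Step 3 — Series combination: Z_total = R + L = 810 + j125.7 Ω = 819.7∠8.8° Ω.

Z = 810 + j125.7 Ω = 819.7∠8.8° Ω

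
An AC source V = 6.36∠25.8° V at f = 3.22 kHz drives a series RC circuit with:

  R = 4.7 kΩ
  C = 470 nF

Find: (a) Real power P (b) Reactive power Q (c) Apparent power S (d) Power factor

Step 1 — Angular frequency: ω = 2π·f = 2π·3220 = 2.023e+04 rad/s.
Step 2 — Component impedances:
  R: Z = R = 4700 Ω
  C: Z = 1/(jωC) = -j/(ω·C) = 0 - j105.2 Ω
Step 3 — Series combination: Z_total = R + C = 4700 - j105.2 Ω = 4701∠-1.3° Ω.
Step 4 — Source phasor: V = 6.36∠25.8° V = 5.726 + j2.768 V.
Step 5 — Current: I = V / Z = 0.001205 + j0.0006159 A = 0.001353∠27.1° A.
Step 6 — Complex power: S = V·I* = 0.008602 - j0.0001925 VA.
Step 7 — Real power: P = Re(S) = 0.008602 W.
Step 8 — Reactive power: Q = Im(S) = -0.0001925 VAR.
Step 9 — Apparent power: |S| = 0.008604 VA.
Step 10 — Power factor: PF = P/|S| = 0.9997 (leading).

(a) P = 0.008602 W  (b) Q = -0.0001925 VAR  (c) S = 0.008604 VA  (d) PF = 0.9997 (leading)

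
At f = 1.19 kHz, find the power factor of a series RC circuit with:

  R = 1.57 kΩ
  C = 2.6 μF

Step 1 — Angular frequency: ω = 2π·f = 2π·1190 = 7477 rad/s.
Step 2 — Component impedances:
  R: Z = R = 1570 Ω
  C: Z = 1/(jωC) = -j/(ω·C) = 0 - j51.44 Ω
Step 3 — Series combination: Z_total = R + C = 1570 - j51.44 Ω = 1571∠-1.9° Ω.
Step 4 — Power factor: PF = cos(φ) = Re(Z)/|Z| = 1570/1570.8 = 0.9995.
Step 5 — Type: Im(Z) = -51.44 ⇒ leading (phase φ = -1.9°).

PF = 0.9995 (leading, φ = -1.9°)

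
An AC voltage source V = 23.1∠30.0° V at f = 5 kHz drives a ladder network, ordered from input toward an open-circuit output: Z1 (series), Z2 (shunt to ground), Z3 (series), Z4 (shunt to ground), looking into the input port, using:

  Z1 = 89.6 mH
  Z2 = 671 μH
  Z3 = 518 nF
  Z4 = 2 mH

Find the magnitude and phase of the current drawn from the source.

Step 1 — Angular frequency: ω = 2π·f = 2π·5000 = 3.142e+04 rad/s.
Step 2 — Component impedances:
  Z1: Z = jωL = j·3.142e+04·0.0896 = 0 + j2815 Ω
  Z2: Z = jωL = j·3.142e+04·0.000671 = 0 + j21.08 Ω
  Z3: Z = 1/(jωC) = -j/(ω·C) = 0 - j61.45 Ω
  Z4: Z = jωL = j·3.142e+04·0.002 = 0 + j62.83 Ω
Step 3 — Ladder network (open output): work backward from the far end, alternating series and parallel combinations. Z_in = 0 + j2816 Ω = 2816∠90.0° Ω.
Step 4 — Source phasor: V = 23.1∠30.0° V = 20.01 + j11.55 V.
Step 5 — Ohm's law: I = V / Z_total = (20.01 + j11.55) / (0 + j2816) = 0.004101 - j0.007104 A.
Step 6 — Convert to polar: |I| = 0.008203 A, ∠I = -60.0°.

I = 0.008203∠-60.0° A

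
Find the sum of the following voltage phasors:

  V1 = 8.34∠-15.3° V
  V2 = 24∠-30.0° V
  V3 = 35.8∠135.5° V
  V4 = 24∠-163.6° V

Step 1 — Convert each phasor to rectangular form:
  V1 = 8.34·(cos(-15.3°) + j·sin(-15.3°)) = 8.044 - j2.201 V
  V2 = 24·(cos(-30.0°) + j·sin(-30.0°)) = 20.78 - j12 V
  V3 = 35.8·(cos(135.5°) + j·sin(135.5°)) = -25.53 + j25.09 V
  V4 = 24·(cos(-163.6°) + j·sin(-163.6°)) = -23.02 - j6.776 V
Step 2 — Sum components: V_total = -19.73 + j4.116 V.
Step 3 — Convert to polar: |V_total| = 20.15 V, ∠V_total = 168.2°.

V_total = 20.15∠168.2° V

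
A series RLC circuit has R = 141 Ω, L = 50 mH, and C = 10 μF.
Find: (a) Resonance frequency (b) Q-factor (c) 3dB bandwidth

Step 1 — Resonance condition Im(Z)=0 gives ω₀ = 1/√(LC).
Step 2 — ω₀ = 1/√(0.05·1e-05) = 1414 rad/s.
Step 3 — f₀ = ω₀/(2π) = 225.1 Hz.
Step 4 — Series Q: Q = ω₀L/R = 1414·0.05/141 = 0.5015.
Step 5 — 3dB bandwidth: Δω = ω₀/Q = 2820 rad/s; BW = Δω/(2π) = 448.8 Hz.

(a) f₀ = 225.1 Hz  (b) Q = 0.5015  (c) BW = 448.8 Hz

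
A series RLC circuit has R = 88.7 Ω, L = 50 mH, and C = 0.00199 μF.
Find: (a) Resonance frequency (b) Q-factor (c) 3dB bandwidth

Step 1 — Resonance condition Im(Z)=0 gives ω₀ = 1/√(LC).
Step 2 — ω₀ = 1/√(0.05·1.99e-09) = 1.003e+05 rad/s.
Step 3 — f₀ = ω₀/(2π) = 1.596e+04 Hz.
Step 4 — Series Q: Q = ω₀L/R = 1.003e+05·0.05/88.7 = 56.51.
Step 5 — 3dB bandwidth: Δω = ω₀/Q = 1774 rad/s; BW = Δω/(2π) = 282.3 Hz.

(a) f₀ = 1.596e+04 Hz  (b) Q = 56.51  (c) BW = 282.3 Hz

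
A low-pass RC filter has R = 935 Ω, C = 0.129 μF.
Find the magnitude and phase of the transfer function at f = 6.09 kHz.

Step 1 — Angular frequency: ω = 2π·6090 = 3.826e+04 rad/s.
Step 2 — Transfer function: H(jω) = 1/(1 + jωRC).
Step 3 — Denominator: 1 + jωRC = 1 + j·3.826e+04·935·1.29e-07 = 1 + j4.615.
Step 4 — H = 0.04484 - j0.207.
Step 5 — Magnitude: |H| = 0.2118 (-13.5 dB); phase: φ = -77.8°.

|H| = 0.2118 (-13.5 dB), φ = -77.8°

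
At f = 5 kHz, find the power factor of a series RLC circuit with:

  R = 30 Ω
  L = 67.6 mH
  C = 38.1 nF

Step 1 — Angular frequency: ω = 2π·f = 2π·5000 = 3.142e+04 rad/s.
Step 2 — Component impedances:
  R: Z = R = 30 Ω
  L: Z = jωL = j·3.142e+04·0.0676 = 0 + j2124 Ω
  C: Z = 1/(jωC) = -j/(ω·C) = 0 - j835.5 Ω
Step 3 — Series combination: Z_total = R + L + C = 30 + j1288 Ω = 1289∠88.7° Ω.
Step 4 — Power factor: PF = cos(φ) = Re(Z)/|Z| = 30/1288.6 = 0.02328.
Step 5 — Type: Im(Z) = 1288 ⇒ lagging (phase φ = 88.7°).

PF = 0.02328 (lagging, φ = 88.7°)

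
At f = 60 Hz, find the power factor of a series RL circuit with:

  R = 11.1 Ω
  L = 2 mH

Step 1 — Angular frequency: ω = 2π·f = 2π·60 = 377 rad/s.
Step 2 — Component impedances:
  R: Z = R = 11.1 Ω
  L: Z = jωL = j·377·0.002 = 0 + j0.754 Ω
Step 3 — Series combination: Z_total = R + L = 11.1 + j0.754 Ω = 11.13∠3.9° Ω.
Step 4 — Power factor: PF = cos(φ) = Re(Z)/|Z| = 11.1/11.126 = 0.9977.
Step 5 — Type: Im(Z) = 0.754 ⇒ lagging (phase φ = 3.9°).

PF = 0.9977 (lagging, φ = 3.9°)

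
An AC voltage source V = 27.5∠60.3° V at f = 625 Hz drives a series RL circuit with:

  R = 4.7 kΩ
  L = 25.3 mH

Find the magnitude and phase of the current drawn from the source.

Step 1 — Angular frequency: ω = 2π·f = 2π·625 = 3927 rad/s.
Step 2 — Component impedances:
  R: Z = R = 4700 Ω
  L: Z = jωL = j·3927·0.0253 = 0 + j99.35 Ω
Step 3 — Series combination: Z_total = R + L = 4700 + j99.35 Ω = 4701∠1.2° Ω.
Step 4 — Source phasor: V = 27.5∠60.3° V = 13.63 + j23.89 V.
Step 5 — Ohm's law: I = V / Z_total = (13.63 + j23.89) / (4700 + j99.35) = 0.003005 + j0.005019 A.
Step 6 — Convert to polar: |I| = 0.00585 A, ∠I = 59.1°.

I = 0.00585∠59.1° A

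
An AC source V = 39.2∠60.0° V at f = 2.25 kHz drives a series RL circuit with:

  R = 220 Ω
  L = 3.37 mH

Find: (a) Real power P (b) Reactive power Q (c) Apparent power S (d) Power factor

Step 1 — Angular frequency: ω = 2π·f = 2π·2250 = 1.414e+04 rad/s.
Step 2 — Component impedances:
  R: Z = R = 220 Ω
  L: Z = jωL = j·1.414e+04·0.00337 = 0 + j47.64 Ω
Step 3 — Series combination: Z_total = R + L = 220 + j47.64 Ω = 225.1∠12.2° Ω.
Step 4 — Source phasor: V = 39.2∠60.0° V = 19.6 + j33.95 V.
Step 5 — Current: I = V / Z = 0.117 + j0.129 A = 0.1741∠47.8° A.
Step 6 — Complex power: S = V·I* = 6.672 + j1.445 VA.
Step 7 — Real power: P = Re(S) = 6.672 W.
Step 8 — Reactive power: Q = Im(S) = 1.445 VAR.
Step 9 — Apparent power: |S| = 6.826 VA.
Step 10 — Power factor: PF = P/|S| = 0.9773 (lagging).

(a) P = 6.672 W  (b) Q = 1.445 VAR  (c) S = 6.826 VA  (d) PF = 0.9773 (lagging)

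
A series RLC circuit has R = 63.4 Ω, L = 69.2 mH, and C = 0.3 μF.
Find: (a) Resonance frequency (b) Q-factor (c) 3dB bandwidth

Step 1 — Resonance: ω₀ = 1/√(LC) = 1/√(0.0692·3e-07) = 6940 rad/s.
Step 2 — f₀ = ω₀/(2π) = 1105 Hz.
Step 3 — Series Q: Q = ω₀L/R = 6940·0.0692/63.4 = 7.575.
Step 4 — Bandwidth: Δω = ω₀/Q = 916.2 rad/s; BW = Δω/(2π) = 145.8 Hz.

(a) f₀ = 1105 Hz  (b) Q = 7.575  (c) BW = 145.8 Hz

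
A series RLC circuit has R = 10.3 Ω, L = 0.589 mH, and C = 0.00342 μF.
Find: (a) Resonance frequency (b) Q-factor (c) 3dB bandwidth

Step 1 — Resonance condition Im(Z)=0 gives ω₀ = 1/√(LC).
Step 2 — ω₀ = 1/√(0.000589·3.42e-09) = 7.046e+05 rad/s.
Step 3 — f₀ = ω₀/(2π) = 1.121e+05 Hz.
Step 4 — Series Q: Q = ω₀L/R = 7.046e+05·0.000589/10.3 = 40.29.
Step 5 — 3dB bandwidth: Δω = ω₀/Q = 1.749e+04 rad/s; BW = Δω/(2π) = 2783 Hz.

(a) f₀ = 1.121e+05 Hz  (b) Q = 40.29  (c) BW = 2783 Hz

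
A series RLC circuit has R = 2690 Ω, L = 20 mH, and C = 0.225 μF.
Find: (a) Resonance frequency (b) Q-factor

Step 1 — Resonance condition Im(Z)=0 gives ω₀ = 1/√(LC).
Step 2 — ω₀ = 1/√(0.02·2.25e-07) = 1.491e+04 rad/s.
Step 3 — f₀ = ω₀/(2π) = 2373 Hz.
Step 4 — Series Q: Q = ω₀L/R = 1.491e+04·0.02/2690 = 0.1108.

(a) f₀ = 2373 Hz  (b) Q = 0.1108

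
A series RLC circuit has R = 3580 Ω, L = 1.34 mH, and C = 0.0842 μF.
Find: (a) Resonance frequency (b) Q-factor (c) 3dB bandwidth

Step 1 — Resonance condition Im(Z)=0 gives ω₀ = 1/√(LC).
Step 2 — ω₀ = 1/√(0.00134·8.42e-08) = 9.414e+04 rad/s.
Step 3 — f₀ = ω₀/(2π) = 1.498e+04 Hz.
Step 4 — Series Q: Q = ω₀L/R = 9.414e+04·0.00134/3580 = 0.03524.
Step 5 — 3dB bandwidth: Δω = ω₀/Q = 2.672e+06 rad/s; BW = Δω/(2π) = 4.252e+05 Hz.

(a) f₀ = 1.498e+04 Hz  (b) Q = 0.03524  (c) BW = 4.252e+05 Hz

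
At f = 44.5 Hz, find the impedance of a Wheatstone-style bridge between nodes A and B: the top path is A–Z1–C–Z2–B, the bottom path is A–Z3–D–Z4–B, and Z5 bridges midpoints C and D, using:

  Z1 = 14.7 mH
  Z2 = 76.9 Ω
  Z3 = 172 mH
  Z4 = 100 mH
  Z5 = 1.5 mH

Step 1 — Angular frequency: ω = 2π·f = 2π·44.5 = 279.6 rad/s.
Step 2 — Component impedances:
  Z1: Z = jωL = j·279.6·0.0147 = 0 + j4.11 Ω
  Z2: Z = R = 76.9 Ω
  Z3: Z = jωL = j·279.6·0.172 = 0 + j48.09 Ω
  Z4: Z = jωL = j·279.6·0.1 = 0 + j27.96 Ω
  Z5: Z = jωL = j·279.6·0.0015 = 0 + j0.4194 Ω
Step 3 — Bridge requires nodal analysis (the Z5 bridge couples midpoints C and D, so the two paths cannot be reduced to a simple series/parallel combination). Setting node B to ground and injecting 1 A at node A, the 3-node admittance system at A, C, D solves to V_A = Z_AB = 9.195 + j28.71 Ω = 30.14∠72.2° Ω.

Z = 9.195 + j28.71 Ω = 30.14∠72.2° Ω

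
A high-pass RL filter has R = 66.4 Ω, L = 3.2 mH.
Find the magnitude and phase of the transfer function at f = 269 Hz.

Step 1 — Angular frequency: ω = 2π·269 = 1690 rad/s.
Step 2 — Transfer function: H(jω) = jωL/(R + jωL).
Step 3 — Numerator jωL = j·5.409; denominator R + jωL = 66.4 + j5.409.
Step 4 — H = 0.006591 + j0.08092.
Step 5 — Magnitude: |H| = 0.08119 (-21.8 dB); phase: φ = 85.3°.

|H| = 0.08119 (-21.8 dB), φ = 85.3°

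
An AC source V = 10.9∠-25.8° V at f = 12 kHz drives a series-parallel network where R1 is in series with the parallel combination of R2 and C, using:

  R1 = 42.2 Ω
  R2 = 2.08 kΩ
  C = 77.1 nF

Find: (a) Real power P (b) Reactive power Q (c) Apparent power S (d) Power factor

Step 1 — Angular frequency: ω = 2π·f = 2π·1.2e+04 = 7.54e+04 rad/s.
Step 2 — Component impedances:
  R1: Z = R = 42.2 Ω
  R2: Z = R = 2080 Ω
  C: Z = 1/(jωC) = -j/(ω·C) = 0 - j172 Ω
Step 3 — Parallel branch: R2 || C = 1/(1/R2 + 1/C) = 14.13 - j170.9 Ω.
Step 4 — Series with R1: Z_total = R1 + (R2 || C) = 56.33 - j170.9 Ω = 179.9∠-71.8° Ω.
Step 5 — Source phasor: V = 10.9∠-25.8° V = 9.813 - j4.744 V.
Step 6 — Current: I = V / Z = 0.04212 + j0.04355 A = 0.06059∠46.0° A.
Step 7 — Complex power: S = V·I* = 0.2068 - j0.6272 VA.
Step 8 — Real power: P = Re(S) = 0.2068 W.
Step 9 — Reactive power: Q = Im(S) = -0.6272 VAR.
Step 10 — Apparent power: |S| = 0.6604 VA.
Step 11 — Power factor: PF = P/|S| = 0.3131 (leading).

(a) P = 0.2068 W  (b) Q = -0.6272 VAR  (c) S = 0.6604 VA  (d) PF = 0.3131 (leading)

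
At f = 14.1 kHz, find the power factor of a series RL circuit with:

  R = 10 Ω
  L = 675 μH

Step 1 — Angular frequency: ω = 2π·f = 2π·1.41e+04 = 8.859e+04 rad/s.
Step 2 — Component impedances:
  R: Z = R = 10 Ω
  L: Z = jωL = j·8.859e+04·0.000675 = 0 + j59.8 Ω
Step 3 — Series combination: Z_total = R + L = 10 + j59.8 Ω = 60.63∠80.5° Ω.
Step 4 — Power factor: PF = cos(φ) = Re(Z)/|Z| = 10/60.63 = 0.1649.
Step 5 — Type: Im(Z) = 59.8 ⇒ lagging (phase φ = 80.5°).

PF = 0.1649 (lagging, φ = 80.5°)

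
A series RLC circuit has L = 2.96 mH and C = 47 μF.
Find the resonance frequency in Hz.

Step 1 — Resonance condition Im(Z)=0 gives ω₀ = 1/√(LC).
Step 2 — ω₀ = 1/√(0.00296·4.7e-05) = 2681 rad/s.
Step 3 — f₀ = ω₀/(2π) = 426.7 Hz.

f₀ = 426.7 Hz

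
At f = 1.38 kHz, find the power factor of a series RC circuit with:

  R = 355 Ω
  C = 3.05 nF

Step 1 — Angular frequency: ω = 2π·f = 2π·1380 = 8671 rad/s.
Step 2 — Component impedances:
  R: Z = R = 355 Ω
  C: Z = 1/(jωC) = -j/(ω·C) = 0 - j3.781e+04 Ω
Step 3 — Series combination: Z_total = R + C = 355 - j3.781e+04 Ω = 3.781e+04∠-89.5° Ω.
Step 4 — Power factor: PF = cos(φ) = Re(Z)/|Z| = 355/37815 = 0.009388.
Step 5 — Type: Im(Z) = -3.781e+04 ⇒ leading (phase φ = -89.5°).

PF = 0.009388 (leading, φ = -89.5°)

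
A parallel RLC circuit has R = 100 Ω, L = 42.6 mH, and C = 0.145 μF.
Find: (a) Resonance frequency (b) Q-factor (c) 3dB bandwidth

Step 1 — Resonance: ω₀ = 1/√(LC) = 1/√(0.0426·1.45e-07) = 1.272e+04 rad/s.
Step 2 — f₀ = ω₀/(2π) = 2025 Hz.
Step 3 — Parallel Q: Q = R/(ω₀L) = 100/(1.272e+04·0.0426) = 0.1845.
Step 4 — Bandwidth: Δω = ω₀/Q = 6.897e+04 rad/s; BW = Δω/(2π) = 1.098e+04 Hz.

(a) f₀ = 2025 Hz  (b) Q = 0.1845  (c) BW = 1.098e+04 Hz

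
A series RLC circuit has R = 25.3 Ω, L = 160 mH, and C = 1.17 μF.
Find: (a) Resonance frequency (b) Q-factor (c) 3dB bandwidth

Step 1 — Resonance: ω₀ = 1/√(LC) = 1/√(0.16·1.17e-06) = 2311 rad/s.
Step 2 — f₀ = ω₀/(2π) = 367.8 Hz.
Step 3 — Series Q: Q = ω₀L/R = 2311·0.16/25.3 = 14.62.
Step 4 — Bandwidth: Δω = ω₀/Q = 158.1 rad/s; BW = Δω/(2π) = 25.17 Hz.

(a) f₀ = 367.8 Hz  (b) Q = 14.62  (c) BW = 25.17 Hz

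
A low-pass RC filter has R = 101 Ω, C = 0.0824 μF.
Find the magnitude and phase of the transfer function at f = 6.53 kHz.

Step 1 — Angular frequency: ω = 2π·6530 = 4.103e+04 rad/s.
Step 2 — Transfer function: H(jω) = 1/(1 + jωRC).
Step 3 — Denominator: 1 + jωRC = 1 + j·4.103e+04·101·8.24e-08 = 1 + j0.3415.
Step 4 — H = 0.8956 - j0.3058.
Step 5 — Magnitude: |H| = 0.9464 (-0.5 dB); phase: φ = -18.9°.

|H| = 0.9464 (-0.5 dB), φ = -18.9°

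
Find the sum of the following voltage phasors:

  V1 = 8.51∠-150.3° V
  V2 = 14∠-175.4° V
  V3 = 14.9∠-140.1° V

Step 1 — Convert each phasor to rectangular form:
  V1 = 8.51·(cos(-150.3°) + j·sin(-150.3°)) = -7.392 - j4.216 V
  V2 = 14·(cos(-175.4°) + j·sin(-175.4°)) = -13.95 - j1.123 V
  V3 = 14.9·(cos(-140.1°) + j·sin(-140.1°)) = -11.43 - j9.558 V
Step 2 — Sum components: V_total = -32.78 - j14.9 V.
Step 3 — Convert to polar: |V_total| = 36 V, ∠V_total = -155.6°.

V_total = 36∠-155.6° V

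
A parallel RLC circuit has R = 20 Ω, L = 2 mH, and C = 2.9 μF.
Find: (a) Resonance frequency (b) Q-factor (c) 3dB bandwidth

Step 1 — Resonance: ω₀ = 1/√(LC) = 1/√(0.002·2.9e-06) = 1.313e+04 rad/s.
Step 2 — f₀ = ω₀/(2π) = 2090 Hz.
Step 3 — Parallel Q: Q = R/(ω₀L) = 20/(1.313e+04·0.002) = 0.7616.
Step 4 — Bandwidth: Δω = ω₀/Q = 1.724e+04 rad/s; BW = Δω/(2π) = 2744 Hz.

(a) f₀ = 2090 Hz  (b) Q = 0.7616  (c) BW = 2744 Hz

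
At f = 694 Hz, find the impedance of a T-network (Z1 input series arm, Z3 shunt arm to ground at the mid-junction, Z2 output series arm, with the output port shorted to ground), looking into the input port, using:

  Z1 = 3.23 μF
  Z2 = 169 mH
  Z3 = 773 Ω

Step 1 — Angular frequency: ω = 2π·f = 2π·694 = 4361 rad/s.
Step 2 — Component impedances:
  Z1: Z = 1/(jωC) = -j/(ω·C) = 0 - j71 Ω
  Z2: Z = jωL = j·4361·0.169 = 0 + j736.9 Ω
  Z3: Z = R = 773 Ω
Step 3 — With the output port shorted to ground, the output series arm Z2 runs from the junction to ground; the shunt arm Z3 also runs from the junction to ground. They appear in parallel: Z3 || Z2 = 368 + j386.1 Ω.
Step 4 — Series with input arm Z1: Z_in = Z1 + (Z3 || Z2) = 368 + j315.1 Ω = 484.5∠40.6° Ω.

Z = 368 + j315.1 Ω = 484.5∠40.6° Ω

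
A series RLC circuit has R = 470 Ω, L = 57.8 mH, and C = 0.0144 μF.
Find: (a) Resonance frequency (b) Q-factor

Step 1 — Resonance condition Im(Z)=0 gives ω₀ = 1/√(LC).
Step 2 — ω₀ = 1/√(0.0578·1.44e-08) = 3.466e+04 rad/s.
Step 3 — f₀ = ω₀/(2π) = 5517 Hz.
Step 4 — Series Q: Q = ω₀L/R = 3.466e+04·0.0578/470 = 4.263.

(a) f₀ = 5517 Hz  (b) Q = 4.263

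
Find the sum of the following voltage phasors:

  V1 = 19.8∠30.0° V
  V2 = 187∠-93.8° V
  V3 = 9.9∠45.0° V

Step 1 — Convert each phasor to rectangular form:
  V1 = 19.8·(cos(30.0°) + j·sin(30.0°)) = 17.15 + j9.9 V
  V2 = 187·(cos(-93.8°) + j·sin(-93.8°)) = -12.39 - j186.6 V
  V3 = 9.9·(cos(45.0°) + j·sin(45.0°)) = 7 + j7 V
Step 2 — Sum components: V_total = 11.75 - j169.7 V.
Step 3 — Convert to polar: |V_total| = 170.1 V, ∠V_total = -86.0°.

V_total = 170.1∠-86.0° V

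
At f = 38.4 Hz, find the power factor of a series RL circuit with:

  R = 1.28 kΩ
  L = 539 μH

Step 1 — Angular frequency: ω = 2π·f = 2π·38.4 = 241.3 rad/s.
Step 2 — Component impedances:
  R: Z = R = 1280 Ω
  L: Z = jωL = j·241.3·0.000539 = 0 + j0.13 Ω
Step 3 — Series combination: Z_total = R + L = 1280 + j0.13 Ω = 1280∠0.0° Ω.
Step 4 — Power factor: PF = cos(φ) = Re(Z)/|Z| = 1280/1280 = 1.
Step 5 — Type: Im(Z) = 0.13 ⇒ lagging (phase φ = 0.0°).

PF = 1 (lagging, φ = 0.0°)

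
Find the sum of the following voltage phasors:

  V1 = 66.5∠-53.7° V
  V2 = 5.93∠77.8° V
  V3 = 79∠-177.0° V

Step 1 — Convert each phasor to rectangular form:
  V1 = 66.5·(cos(-53.7°) + j·sin(-53.7°)) = 39.37 - j53.59 V
  V2 = 5.93·(cos(77.8°) + j·sin(77.8°)) = 1.253 + j5.796 V
  V3 = 79·(cos(-177.0°) + j·sin(-177.0°)) = -78.89 - j4.135 V
Step 2 — Sum components: V_total = -38.27 - j51.93 V.
Step 3 — Convert to polar: |V_total| = 64.51 V, ∠V_total = -126.4°.

V_total = 64.51∠-126.4° V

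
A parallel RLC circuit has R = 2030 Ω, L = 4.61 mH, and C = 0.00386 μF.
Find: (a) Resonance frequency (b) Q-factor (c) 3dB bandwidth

Step 1 — Resonance: ω₀ = 1/√(LC) = 1/√(0.00461·3.86e-09) = 2.371e+05 rad/s.
Step 2 — f₀ = ω₀/(2π) = 3.773e+04 Hz.
Step 3 — Parallel Q: Q = R/(ω₀L) = 2030/(2.371e+05·0.00461) = 1.858.
Step 4 — Bandwidth: Δω = ω₀/Q = 1.276e+05 rad/s; BW = Δω/(2π) = 2.031e+04 Hz.

(a) f₀ = 3.773e+04 Hz  (b) Q = 1.858  (c) BW = 2.031e+04 Hz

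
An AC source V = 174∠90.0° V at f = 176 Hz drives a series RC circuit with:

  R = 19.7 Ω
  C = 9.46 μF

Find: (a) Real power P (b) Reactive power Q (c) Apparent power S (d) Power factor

Step 1 — Angular frequency: ω = 2π·f = 2π·176 = 1106 rad/s.
Step 2 — Component impedances:
  R: Z = R = 19.7 Ω
  C: Z = 1/(jωC) = -j/(ω·C) = 0 - j95.59 Ω
Step 3 — Series combination: Z_total = R + C = 19.7 - j95.59 Ω = 97.6∠-78.4° Ω.
Step 4 — Source phasor: V = 174∠90.0° V = 0 + j174 V.
Step 5 — Current: I = V / Z = -1.746 + j0.3598 A = 1.783∠168.4° A.
Step 6 — Complex power: S = V·I* = 62.61 - j303.8 VA.
Step 7 — Real power: P = Re(S) = 62.61 W.
Step 8 — Reactive power: Q = Im(S) = -303.8 VAR.
Step 9 — Apparent power: |S| = 310.2 VA.
Step 10 — Power factor: PF = P/|S| = 0.2018 (leading).

(a) P = 62.61 W  (b) Q = -303.8 VAR  (c) S = 310.2 VA  (d) PF = 0.2018 (leading)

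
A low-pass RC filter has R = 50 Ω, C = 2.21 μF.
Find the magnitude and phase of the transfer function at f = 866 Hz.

Step 1 — Angular frequency: ω = 2π·866 = 5441 rad/s.
Step 2 — Transfer function: H(jω) = 1/(1 + jωRC).
Step 3 — Denominator: 1 + jωRC = 1 + j·5441·50·2.21e-06 = 1 + j0.6013.
Step 4 — H = 0.7345 - j0.4416.
Step 5 — Magnitude: |H| = 0.857 (-1.3 dB); phase: φ = -31.0°.

|H| = 0.857 (-1.3 dB), φ = -31.0°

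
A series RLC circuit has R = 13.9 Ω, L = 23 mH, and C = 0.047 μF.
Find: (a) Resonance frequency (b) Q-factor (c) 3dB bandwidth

Step 1 — Resonance: ω₀ = 1/√(LC) = 1/√(0.023·4.7e-08) = 3.041e+04 rad/s.
Step 2 — f₀ = ω₀/(2π) = 4841 Hz.
Step 3 — Series Q: Q = ω₀L/R = 3.041e+04·0.023/13.9 = 50.33.
Step 4 — Bandwidth: Δω = ω₀/Q = 604.3 rad/s; BW = Δω/(2π) = 96.18 Hz.

(a) f₀ = 4841 Hz  (b) Q = 50.33  (c) BW = 96.18 Hz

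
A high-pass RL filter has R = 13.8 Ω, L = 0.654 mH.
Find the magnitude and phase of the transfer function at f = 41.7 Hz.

Step 1 — Angular frequency: ω = 2π·41.7 = 262 rad/s.
Step 2 — Transfer function: H(jω) = jωL/(R + jωL).
Step 3 — Numerator jωL = j·0.1714; denominator R + jωL = 13.8 + j0.1714.
Step 4 — H = 0.0001542 + j0.01242.
Step 5 — Magnitude: |H| = 0.01242 (-38.1 dB); phase: φ = 89.3°.

|H| = 0.01242 (-38.1 dB), φ = 89.3°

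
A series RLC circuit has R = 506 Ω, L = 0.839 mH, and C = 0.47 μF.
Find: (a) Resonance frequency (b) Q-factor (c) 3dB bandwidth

Step 1 — Resonance: ω₀ = 1/√(LC) = 1/√(0.000839·4.7e-07) = 5.036e+04 rad/s.
Step 2 — f₀ = ω₀/(2π) = 8015 Hz.
Step 3 — Series Q: Q = ω₀L/R = 5.036e+04·0.000839/506 = 0.0835.
Step 4 — Bandwidth: Δω = ω₀/Q = 6.031e+05 rad/s; BW = Δω/(2π) = 9.599e+04 Hz.

(a) f₀ = 8015 Hz  (b) Q = 0.0835  (c) BW = 9.599e+04 Hz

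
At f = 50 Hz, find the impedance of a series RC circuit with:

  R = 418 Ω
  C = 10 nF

Step 1 — Angular frequency: ω = 2π·f = 2π·50 = 314.2 rad/s.
Step 2 — Component impedances:
  R: Z = R = 418 Ω
  C: Z = 1/(jωC) = -j/(ω·C) = 0 - j3.183e+05 Ω
Step 3 — Series combination: Z_total = R + C = 418 - j3.183e+05 Ω = 3.183e+05∠-89.9° Ω.

Z = 418 - j3.183e+05 Ω = 3.183e+05∠-89.9° Ω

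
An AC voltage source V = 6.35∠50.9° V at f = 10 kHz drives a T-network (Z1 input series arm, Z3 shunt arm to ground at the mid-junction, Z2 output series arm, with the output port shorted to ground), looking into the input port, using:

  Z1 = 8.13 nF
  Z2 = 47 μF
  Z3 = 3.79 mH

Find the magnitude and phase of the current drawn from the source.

Step 1 — Angular frequency: ω = 2π·f = 2π·1e+04 = 6.283e+04 rad/s.
Step 2 — Component impedances:
  Z1: Z = 1/(jωC) = -j/(ω·C) = 0 - j1958 Ω
  Z2: Z = 1/(jωC) = -j/(ω·C) = 0 - j0.3386 Ω
  Z3: Z = jωL = j·6.283e+04·0.00379 = 0 + j238.1 Ω
Step 3 — With the output port shorted to ground, the output series arm Z2 runs from the junction to ground; the shunt arm Z3 also runs from the junction to ground. They appear in parallel: Z3 || Z2 = 0 - j0.3391 Ω.
Step 4 — Series with input arm Z1: Z_in = Z1 + (Z3 || Z2) = 0 - j1958 Ω = 1958∠-90.0° Ω.
Step 5 — Source phasor: V = 6.35∠50.9° V = 4.005 + j4.928 V.
Step 6 — Ohm's law: I = V / Z_total = (4.005 + j4.928) / (0 - j1958) = -0.002517 + j0.002045 A.
Step 7 — Convert to polar: |I| = 0.003243 A, ∠I = 140.9°.

I = 0.003243∠140.9° A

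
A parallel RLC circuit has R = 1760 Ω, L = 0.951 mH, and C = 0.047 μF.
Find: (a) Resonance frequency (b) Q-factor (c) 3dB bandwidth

Step 1 — Resonance: ω₀ = 1/√(LC) = 1/√(0.000951·4.7e-08) = 1.496e+05 rad/s.
Step 2 — f₀ = ω₀/(2π) = 2.381e+04 Hz.
Step 3 — Parallel Q: Q = R/(ω₀L) = 1760/(1.496e+05·0.000951) = 12.37.
Step 4 — Bandwidth: Δω = ω₀/Q = 1.209e+04 rad/s; BW = Δω/(2π) = 1924 Hz.

(a) f₀ = 2.381e+04 Hz  (b) Q = 12.37  (c) BW = 1924 Hz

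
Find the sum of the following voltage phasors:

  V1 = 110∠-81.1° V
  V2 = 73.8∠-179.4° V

Step 1 — Convert each phasor to rectangular form:
  V1 = 110·(cos(-81.1°) + j·sin(-81.1°)) = 17.02 - j108.7 V
  V2 = 73.8·(cos(-179.4°) + j·sin(-179.4°)) = -73.8 - j0.7728 V
Step 2 — Sum components: V_total = -56.78 - j109.4 V.
Step 3 — Convert to polar: |V_total| = 123.3 V, ∠V_total = -117.4°.

V_total = 123.3∠-117.4° V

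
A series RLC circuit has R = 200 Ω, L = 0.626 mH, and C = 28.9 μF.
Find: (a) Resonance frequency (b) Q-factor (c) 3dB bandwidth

Step 1 — Resonance: ω₀ = 1/√(LC) = 1/√(0.000626·2.89e-05) = 7435 rad/s.
Step 2 — f₀ = ω₀/(2π) = 1183 Hz.
Step 3 — Series Q: Q = ω₀L/R = 7435·0.000626/200 = 0.02327.
Step 4 — Bandwidth: Δω = ω₀/Q = 3.195e+05 rad/s; BW = Δω/(2π) = 5.085e+04 Hz.

(a) f₀ = 1183 Hz  (b) Q = 0.02327  (c) BW = 5.085e+04 Hz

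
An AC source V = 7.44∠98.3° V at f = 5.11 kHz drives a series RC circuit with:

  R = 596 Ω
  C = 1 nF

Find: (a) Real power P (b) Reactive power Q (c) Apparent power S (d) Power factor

Step 1 — Angular frequency: ω = 2π·f = 2π·5110 = 3.211e+04 rad/s.
Step 2 — Component impedances:
  R: Z = R = 596 Ω
  C: Z = 1/(jωC) = -j/(ω·C) = 0 - j3.115e+04 Ω
Step 3 — Series combination: Z_total = R + C = 596 - j3.115e+04 Ω = 3.115e+04∠-88.9° Ω.
Step 4 — Source phasor: V = 7.44∠98.3° V = -1.074 + j7.362 V.
Step 5 — Current: I = V / Z = -0.0002369 - j2.995e-05 A = 0.0002388∠-172.8° A.
Step 6 — Complex power: S = V·I* = 3.4e-05 - j0.001777 VA.
Step 7 — Real power: P = Re(S) = 3.4e-05 W.
Step 8 — Reactive power: Q = Im(S) = -0.001777 VAR.
Step 9 — Apparent power: |S| = 0.001777 VA.
Step 10 — Power factor: PF = P/|S| = 0.01913 (leading).

(a) P = 3.4e-05 W  (b) Q = -0.001777 VAR  (c) S = 0.001777 VA  (d) PF = 0.01913 (leading)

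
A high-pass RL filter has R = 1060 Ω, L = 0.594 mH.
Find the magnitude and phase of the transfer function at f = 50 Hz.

Step 1 — Angular frequency: ω = 2π·50 = 314.2 rad/s.
Step 2 — Transfer function: H(jω) = jωL/(R + jωL).
Step 3 — Numerator jωL = j·0.1866; denominator R + jωL = 1060 + j0.1866.
Step 4 — H = 3.099e-08 + j0.000176.
Step 5 — Magnitude: |H| = 0.000176 (-75.1 dB); phase: φ = 90.0°.

|H| = 0.000176 (-75.1 dB), φ = 90.0°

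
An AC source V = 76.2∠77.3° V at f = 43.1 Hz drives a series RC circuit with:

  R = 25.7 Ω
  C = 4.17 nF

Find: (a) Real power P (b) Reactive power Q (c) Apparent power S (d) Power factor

Step 1 — Angular frequency: ω = 2π·f = 2π·43.1 = 270.8 rad/s.
Step 2 — Component impedances:
  R: Z = R = 25.7 Ω
  C: Z = 1/(jωC) = -j/(ω·C) = 0 - j8.855e+05 Ω
Step 3 — Series combination: Z_total = R + C = 25.7 - j8.855e+05 Ω = 8.855e+05∠-90.0° Ω.
Step 4 — Source phasor: V = 76.2∠77.3° V = 16.75 + j74.34 V.
Step 5 — Current: I = V / Z = -8.394e-05 + j1.892e-05 A = 8.605e-05∠167.3° A.
Step 6 — Complex power: S = V·I* = 1.903e-07 - j0.006557 VA.
Step 7 — Real power: P = Re(S) = 1.903e-07 W.
Step 8 — Reactive power: Q = Im(S) = -0.006557 VAR.
Step 9 — Apparent power: |S| = 0.006557 VA.
Step 10 — Power factor: PF = P/|S| = 2.902e-05 (leading).

(a) P = 1.903e-07 W  (b) Q = -0.006557 VAR  (c) S = 0.006557 VA  (d) PF = 2.902e-05 (leading)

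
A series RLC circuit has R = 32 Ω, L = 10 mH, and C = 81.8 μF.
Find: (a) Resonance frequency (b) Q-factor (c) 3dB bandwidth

Step 1 — Resonance: ω₀ = 1/√(LC) = 1/√(0.01·8.18e-05) = 1106 rad/s.
Step 2 — f₀ = ω₀/(2π) = 176 Hz.
Step 3 — Series Q: Q = ω₀L/R = 1106·0.01/32 = 0.3455.
Step 4 — Bandwidth: Δω = ω₀/Q = 3200 rad/s; BW = Δω/(2π) = 509.3 Hz.

(a) f₀ = 176 Hz  (b) Q = 0.3455  (c) BW = 509.3 Hz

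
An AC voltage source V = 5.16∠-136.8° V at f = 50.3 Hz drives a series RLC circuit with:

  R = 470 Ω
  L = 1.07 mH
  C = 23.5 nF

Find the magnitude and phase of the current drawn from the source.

Step 1 — Angular frequency: ω = 2π·f = 2π·50.3 = 316 rad/s.
Step 2 — Component impedances:
  R: Z = R = 470 Ω
  L: Z = jωL = j·316·0.00107 = 0 + j0.3382 Ω
  C: Z = 1/(jωC) = -j/(ω·C) = 0 - j1.346e+05 Ω
Step 3 — Series combination: Z_total = R + L + C = 470 - j1.346e+05 Ω = 1.346e+05∠-89.8° Ω.
Step 4 — Source phasor: V = 5.16∠-136.8° V = -3.761 - j3.532 V.
Step 5 — Ohm's law: I = V / Z_total = (-3.761 - j3.532) / (470 - j1.346e+05) = 2.614e-05 - j2.803e-05 A.
Step 6 — Convert to polar: |I| = 3.832e-05 A, ∠I = -47.0°.

I = 3.832e-05∠-47.0° A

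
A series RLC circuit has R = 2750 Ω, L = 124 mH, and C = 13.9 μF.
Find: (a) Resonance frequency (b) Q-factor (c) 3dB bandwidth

Step 1 — Resonance condition Im(Z)=0 gives ω₀ = 1/√(LC).
Step 2 — ω₀ = 1/√(0.124·1.39e-05) = 761.7 rad/s.
Step 3 — f₀ = ω₀/(2π) = 121.2 Hz.
Step 4 — Series Q: Q = ω₀L/R = 761.7·0.124/2750 = 0.03435.
Step 5 — 3dB bandwidth: Δω = ω₀/Q = 2.218e+04 rad/s; BW = Δω/(2π) = 3530 Hz.

(a) f₀ = 121.2 Hz  (b) Q = 0.03435  (c) BW = 3530 Hz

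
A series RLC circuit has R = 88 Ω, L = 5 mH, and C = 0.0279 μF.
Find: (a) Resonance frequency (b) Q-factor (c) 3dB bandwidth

Step 1 — Resonance: ω₀ = 1/√(LC) = 1/√(0.005·2.79e-08) = 8.467e+04 rad/s.
Step 2 — f₀ = ω₀/(2π) = 1.348e+04 Hz.
Step 3 — Series Q: Q = ω₀L/R = 8.467e+04·0.005/88 = 4.811.
Step 4 — Bandwidth: Δω = ω₀/Q = 1.76e+04 rad/s; BW = Δω/(2π) = 2801 Hz.

(a) f₀ = 1.348e+04 Hz  (b) Q = 4.811  (c) BW = 2801 Hz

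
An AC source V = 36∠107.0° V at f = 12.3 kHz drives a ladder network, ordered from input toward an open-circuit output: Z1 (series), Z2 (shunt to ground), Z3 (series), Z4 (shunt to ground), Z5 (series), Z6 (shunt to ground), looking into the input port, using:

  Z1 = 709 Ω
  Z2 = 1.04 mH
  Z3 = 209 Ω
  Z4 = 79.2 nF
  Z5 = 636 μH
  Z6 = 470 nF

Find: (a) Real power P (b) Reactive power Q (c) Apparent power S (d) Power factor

Step 1 — Angular frequency: ω = 2π·f = 2π·1.23e+04 = 7.728e+04 rad/s.
Step 2 — Component impedances:
  Z1: Z = R = 709 Ω
  Z2: Z = jωL = j·7.728e+04·0.00104 = 0 + j80.37 Ω
  Z3: Z = R = 209 Ω
  Z4: Z = 1/(jωC) = -j/(ω·C) = 0 - j163.4 Ω
  Z5: Z = jωL = j·7.728e+04·0.000636 = 0 + j49.15 Ω
  Z6: Z = 1/(jωC) = -j/(ω·C) = 0 - j27.53 Ω
Step 3 — Ladder network (open output): work backward from the far end, alternating series and parallel combinations. Z_in = 733.7 + j67.95 Ω = 736.8∠5.3° Ω.
Step 4 — Source phasor: V = 36∠107.0° V = -10.53 + j34.43 V.
Step 5 — Current: I = V / Z = -0.009915 + j0.04784 A = 0.04886∠101.7° A.
Step 6 — Complex power: S = V·I* = 1.751 + j0.1622 VA.
Step 7 — Real power: P = Re(S) = 1.751 W.
Step 8 — Reactive power: Q = Im(S) = 0.1622 VAR.
Step 9 — Apparent power: |S| = 1.759 VA.
Step 10 — Power factor: PF = P/|S| = 0.9957 (lagging).

(a) P = 1.751 W  (b) Q = 0.1622 VAR  (c) S = 1.759 VA  (d) PF = 0.9957 (lagging)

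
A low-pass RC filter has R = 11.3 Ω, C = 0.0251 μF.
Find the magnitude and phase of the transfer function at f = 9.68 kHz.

Step 1 — Angular frequency: ω = 2π·9680 = 6.082e+04 rad/s.
Step 2 — Transfer function: H(jω) = 1/(1 + jωRC).
Step 3 — Denominator: 1 + jωRC = 1 + j·6.082e+04·11.3·2.51e-08 = 1 + j0.01725.
Step 4 — H = 0.9997 - j0.01725.
Step 5 — Magnitude: |H| = 0.9999 (-0.0 dB); phase: φ = -1.0°.

|H| = 0.9999 (-0.0 dB), φ = -1.0°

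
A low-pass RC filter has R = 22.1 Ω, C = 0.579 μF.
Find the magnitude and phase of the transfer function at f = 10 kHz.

Step 1 — Angular frequency: ω = 2π·1e+04 = 6.283e+04 rad/s.
Step 2 — Transfer function: H(jω) = 1/(1 + jωRC).
Step 3 — Denominator: 1 + jωRC = 1 + j·6.283e+04·22.1·5.79e-07 = 1 + j0.804.
Step 4 — H = 0.6074 - j0.4883.
Step 5 — Magnitude: |H| = 0.7793 (-2.2 dB); phase: φ = -38.8°.

|H| = 0.7793 (-2.2 dB), φ = -38.8°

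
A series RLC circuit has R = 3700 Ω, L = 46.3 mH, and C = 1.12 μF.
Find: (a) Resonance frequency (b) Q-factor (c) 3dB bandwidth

Step 1 — Resonance: ω₀ = 1/√(LC) = 1/√(0.0463·1.12e-06) = 4391 rad/s.
Step 2 — f₀ = ω₀/(2π) = 698.9 Hz.
Step 3 — Series Q: Q = ω₀L/R = 4391·0.0463/3700 = 0.05495.
Step 4 — Bandwidth: Δω = ω₀/Q = 7.991e+04 rad/s; BW = Δω/(2π) = 1.272e+04 Hz.

(a) f₀ = 698.9 Hz  (b) Q = 0.05495  (c) BW = 1.272e+04 Hz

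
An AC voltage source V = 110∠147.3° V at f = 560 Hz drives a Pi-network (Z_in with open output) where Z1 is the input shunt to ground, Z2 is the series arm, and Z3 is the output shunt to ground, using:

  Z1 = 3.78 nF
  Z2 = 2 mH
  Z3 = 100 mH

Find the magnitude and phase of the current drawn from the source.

Step 1 — Angular frequency: ω = 2π·f = 2π·560 = 3519 rad/s.
Step 2 — Component impedances:
  Z1: Z = 1/(jωC) = -j/(ω·C) = 0 - j7.519e+04 Ω
  Z2: Z = jωL = j·3519·0.002 = 0 + j7.037 Ω
  Z3: Z = jωL = j·3519·0.1 = 0 + j351.9 Ω
Step 3 — With open output, the series arm Z2 and the output shunt Z3 appear in series to ground: Z2 + Z3 = 0 + j358.9 Ω.
Step 4 — Parallel with input shunt Z1: Z_in = Z1 || (Z2 + Z3) = 0 + j360.6 Ω = 360.6∠90.0° Ω.
Step 5 — Source phasor: V = 110∠147.3° V = -92.57 + j59.43 V.
Step 6 — Ohm's law: I = V / Z_total = (-92.57 + j59.43) / (0 + j360.6) = 0.1648 + j0.2567 A.
Step 7 — Convert to polar: |I| = 0.305 A, ∠I = 57.3°.

I = 0.305∠57.3° A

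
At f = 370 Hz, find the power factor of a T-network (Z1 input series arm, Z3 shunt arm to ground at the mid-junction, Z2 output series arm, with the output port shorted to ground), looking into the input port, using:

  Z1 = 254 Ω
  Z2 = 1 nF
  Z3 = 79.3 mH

Step 1 — Angular frequency: ω = 2π·f = 2π·370 = 2325 rad/s.
Step 2 — Component impedances:
  Z1: Z = R = 254 Ω
  Z2: Z = 1/(jωC) = -j/(ω·C) = 0 - j4.301e+05 Ω
  Z3: Z = jωL = j·2325·0.0793 = 0 + j184.4 Ω
Step 3 — With the output port shorted to ground, the output series arm Z2 runs from the junction to ground; the shunt arm Z3 also runs from the junction to ground. They appear in parallel: Z3 || Z2 = 0 + j184.4 Ω.
Step 4 — Series with input arm Z1: Z_in = Z1 + (Z3 || Z2) = 254 + j184.4 Ω = 313.9∠36.0° Ω.
Step 5 — Power factor: PF = cos(φ) = Re(Z)/|Z| = 254/313.9 = 0.8092.
Step 6 — Type: Im(Z) = 184.4 ⇒ lagging (phase φ = 36.0°).

PF = 0.8092 (lagging, φ = 36.0°)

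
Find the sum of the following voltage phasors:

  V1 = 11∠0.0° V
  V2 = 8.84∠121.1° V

Step 1 — Convert each phasor to rectangular form:
  V1 = 11·(cos(0.0°) + j·sin(0.0°)) = 11 V
  V2 = 8.84·(cos(121.1°) + j·sin(121.1°)) = -4.566 + j7.569 V
Step 2 — Sum components: V_total = 6.434 + j7.569 V.
Step 3 — Convert to polar: |V_total| = 9.934 V, ∠V_total = 49.6°.

V_total = 9.934∠49.6° V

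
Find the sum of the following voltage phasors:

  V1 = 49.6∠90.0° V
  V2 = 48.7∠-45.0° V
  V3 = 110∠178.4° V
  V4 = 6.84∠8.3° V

Step 1 — Convert each phasor to rectangular form:
  V1 = 49.6·(cos(90.0°) + j·sin(90.0°)) = 0 + j49.6 V
  V2 = 48.7·(cos(-45.0°) + j·sin(-45.0°)) = 34.44 - j34.44 V
  V3 = 110·(cos(178.4°) + j·sin(178.4°)) = -110 + j3.071 V
  V4 = 6.84·(cos(8.3°) + j·sin(8.3°)) = 6.768 + j0.9874 V
Step 2 — Sum components: V_total = -68.75 + j19.22 V.
Step 3 — Convert to polar: |V_total| = 71.39 V, ∠V_total = 164.4°.

V_total = 71.39∠164.4° V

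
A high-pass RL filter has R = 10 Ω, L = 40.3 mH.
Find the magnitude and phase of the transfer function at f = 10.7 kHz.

Step 1 — Angular frequency: ω = 2π·1.07e+04 = 6.723e+04 rad/s.
Step 2 — Transfer function: H(jω) = jωL/(R + jωL).
Step 3 — Numerator jωL = j·2709; denominator R + jωL = 10 + j2709.
Step 4 — H = 1 + j0.003691.
Step 5 — Magnitude: |H| = 1 (-0.0 dB); phase: φ = 0.2°.

|H| = 1 (-0.0 dB), φ = 0.2°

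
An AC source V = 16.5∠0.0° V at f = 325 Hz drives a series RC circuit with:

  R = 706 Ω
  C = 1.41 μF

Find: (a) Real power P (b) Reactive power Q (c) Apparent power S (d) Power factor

Step 1 — Angular frequency: ω = 2π·f = 2π·325 = 2042 rad/s.
Step 2 — Component impedances:
  R: Z = R = 706 Ω
  C: Z = 1/(jωC) = -j/(ω·C) = 0 - j347.3 Ω
Step 3 — Series combination: Z_total = R + C = 706 - j347.3 Ω = 786.8∠-26.2° Ω.
Step 4 — Source phasor: V = 16.5∠0.0° V = 16.5 V.
Step 5 — Current: I = V / Z = 0.01882 + j0.009257 A = 0.02097∠26.2° A.
Step 6 — Complex power: S = V·I* = 0.3105 - j0.1527 VA.
Step 7 — Real power: P = Re(S) = 0.3105 W.
Step 8 — Reactive power: Q = Im(S) = -0.1527 VAR.
Step 9 — Apparent power: |S| = 0.346 VA.
Step 10 — Power factor: PF = P/|S| = 0.8973 (leading).

(a) P = 0.3105 W  (b) Q = -0.1527 VAR  (c) S = 0.346 VA  (d) PF = 0.8973 (leading)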